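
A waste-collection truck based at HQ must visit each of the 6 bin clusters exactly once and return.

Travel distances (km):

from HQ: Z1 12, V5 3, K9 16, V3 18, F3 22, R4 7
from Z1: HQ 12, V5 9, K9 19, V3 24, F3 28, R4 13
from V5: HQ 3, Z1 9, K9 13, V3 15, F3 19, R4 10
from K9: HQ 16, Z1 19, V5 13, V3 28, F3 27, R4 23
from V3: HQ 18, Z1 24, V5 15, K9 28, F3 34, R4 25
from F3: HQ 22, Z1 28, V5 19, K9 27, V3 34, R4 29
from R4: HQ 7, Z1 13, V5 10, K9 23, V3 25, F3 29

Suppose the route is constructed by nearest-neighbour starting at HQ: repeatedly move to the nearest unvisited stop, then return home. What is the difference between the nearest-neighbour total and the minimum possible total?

HQ: V5=3, R4=7, Z1=12, K9=16, V3=18, F3=22 ⇒ V5
V5: Z1=9, R4=10, K9=13, V3=15, F3=19 ⇒ Z1
Z1: R4=13, K9=19, V3=24, F3=28 ⇒ R4
R4: K9=23, V3=25, F3=29 ⇒ K9
K9: F3=27, V3=28 ⇒ F3
F3: V3=34 ⇒ V3
NN route HQ → V5 → Z1 → R4 → K9 → F3 → V3 → HQ costs 127.
Optimal: HQ → V5 → V3 → F3 → K9 → Z1 → R4 → HQ costs 118 (by enumerating all 360 distinct tours).
Excess = 127 − 118 = 9.

The nearest-neighbour route is 9 km longer than optimal.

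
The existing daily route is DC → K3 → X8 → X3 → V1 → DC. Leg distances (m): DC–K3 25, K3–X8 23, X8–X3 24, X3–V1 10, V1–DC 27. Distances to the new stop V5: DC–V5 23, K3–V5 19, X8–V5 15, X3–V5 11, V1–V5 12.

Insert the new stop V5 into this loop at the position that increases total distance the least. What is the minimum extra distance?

Insertion cost between consecutive stops i–j is d(i,V5) + d(V5,j) − d(i,j):
  between DC and K3: 23 + 19 − 25 = 17
  between K3 and X8: 19 + 15 − 23 = 11
  between X8 and X3: 15 + 11 − 24 = 2
  between X3 and V1: 11 + 12 − 10 = 13
  between V1 and DC: 12 + 23 − 27 = 8
Cheapest insertion is between X8 and X3, adding 2.
New total = 109 + 2 = 111.

+2 m — insert V5 between X8 and X3.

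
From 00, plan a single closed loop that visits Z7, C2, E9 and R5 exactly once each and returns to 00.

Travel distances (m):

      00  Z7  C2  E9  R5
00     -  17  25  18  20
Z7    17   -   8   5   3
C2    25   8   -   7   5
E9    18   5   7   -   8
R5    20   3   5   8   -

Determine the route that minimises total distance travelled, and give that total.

00 → Z7 → C2 → E9 → R5 → 00: 17+8+7+8+20 = 60
00 → Z7 → C2 → R5 → E9 → 00: 17+8+5+8+18 = 56
00 → Z7 → E9 → C2 → R5 → 00: 17+5+7+5+20 = 54
00 → Z7 → E9 → R5 → C2 → 00: 17+5+8+5+25 = 60
00 → Z7 → R5 → C2 → E9 → 00: 17+3+5+7+18 = 50
00 → Z7 → R5 → E9 → C2 → 00: 17+3+8+7+25 = 60
00 → C2 → Z7 → E9 → R5 → 00: 25+8+5+8+20 = 66
00 → C2 → Z7 → R5 → E9 → 00: 25+8+3+8+18 = 62
00 → C2 → E9 → Z7 → R5 → 00: 25+7+5+3+20 = 60
00 → C2 → R5 → Z7 → E9 → 00: 25+5+3+5+18 = 56
00 → E9 → Z7 → C2 → R5 → 00: 18+5+8+5+20 = 56
00 → E9 → C2 → Z7 → R5 → 00: 18+7+8+3+20 = 56
The minimum is 50.
One optimal route: 00 → Z7 → R5 → C2 → E9 → 00 (or its reverse).

Minimum total distance: 50 m.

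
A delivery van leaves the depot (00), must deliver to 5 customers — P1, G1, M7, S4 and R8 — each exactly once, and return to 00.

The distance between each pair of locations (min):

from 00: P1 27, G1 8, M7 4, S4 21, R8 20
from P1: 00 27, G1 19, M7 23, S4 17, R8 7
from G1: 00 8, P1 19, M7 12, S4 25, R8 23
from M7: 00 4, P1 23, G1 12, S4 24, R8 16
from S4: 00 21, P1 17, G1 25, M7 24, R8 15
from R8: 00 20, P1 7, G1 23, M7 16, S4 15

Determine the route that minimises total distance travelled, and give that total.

Minimum total distance: 77 min.

With 5 stops there are 5!/2 = 60 distinct round trips (a route and its reverse cost the same).
00 - P1 - G1 - M7 - S4 - R8 - 00: 27+19+12+24+15+20 = 117
00 - P1 - G1 - M7 - R8 - S4 - 00: 27+19+12+16+15+21 = 110
00 - P1 - G1 - S4 - M7 - R8 - 00: 27+19+25+24+16+20 = 131
00 - P1 - G1 - S4 - R8 - M7 - 00: 27+19+25+15+16+4 = 106
00 - P1 - G1 - R8 - M7 - S4 - 00: 27+19+23+16+24+21 = 130
00 - P1 - G1 - R8 - S4 - M7 - 00: 27+19+23+15+24+4 = 112
00 - P1 - M7 - G1 - S4 - R8 - 00: 27+23+12+25+15+20 = 122
00 - P1 - M7 - G1 - R8 - S4 - 00: 27+23+12+23+15+21 = 121
00 - P1 - M7 - S4 - G1 - R8 - 00: 27+23+24+25+23+20 = 142
00 - P1 - M7 - S4 - R8 - G1 - 00: 27+23+24+15+23+8 = 120
00 - P1 - M7 - R8 - G1 - S4 - 00: 27+23+16+23+25+21 = 135
00 - P1 - M7 - R8 - S4 - G1 - 00: 27+23+16+15+25+8 = 114
00 - P1 - S4 - G1 - M7 - R8 - 00: 27+17+25+12+16+20 = 117
00 - P1 - S4 - G1 - R8 - M7 - 00: 27+17+25+23+16+4 = 112
… (46 more)
00 - G1 - P1 - R8 - S4 - M7 - 00: 8+19+7+15+24+4 = 77  ← best
The minimum is 77.
One optimal route: 00 → G1 → P1 → R8 → S4 → M7 → 00 (or its reverse).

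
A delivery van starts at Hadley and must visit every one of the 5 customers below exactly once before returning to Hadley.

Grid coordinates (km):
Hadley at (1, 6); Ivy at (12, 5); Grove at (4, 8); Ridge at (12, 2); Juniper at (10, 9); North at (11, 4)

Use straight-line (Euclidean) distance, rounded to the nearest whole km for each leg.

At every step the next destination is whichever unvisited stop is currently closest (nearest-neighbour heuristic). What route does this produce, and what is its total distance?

Total distance 29 km via the nearest-neighbour route Hadley → Grove → Juniper → Ivy → North → Ridge → Hadley.

Hadley → [Grove:4 / Juniper:9 / North:10 / Ivy:11 / Ridge:12] → Grove (4)
Grove → [Juniper:6 / North:8 / Ivy:9 / Ridge:10] → Juniper (6)
Juniper → [Ivy:4 / North:5 / Ridge:7] → Ivy (4)
Ivy → [North:1 / Ridge:3] → North (1)
North → [Ridge:2] → Ridge (2)
Return Ridge→Hadley: 12.
Total = 4 + 6 + 4 + 1 + 2 + 12 = 29.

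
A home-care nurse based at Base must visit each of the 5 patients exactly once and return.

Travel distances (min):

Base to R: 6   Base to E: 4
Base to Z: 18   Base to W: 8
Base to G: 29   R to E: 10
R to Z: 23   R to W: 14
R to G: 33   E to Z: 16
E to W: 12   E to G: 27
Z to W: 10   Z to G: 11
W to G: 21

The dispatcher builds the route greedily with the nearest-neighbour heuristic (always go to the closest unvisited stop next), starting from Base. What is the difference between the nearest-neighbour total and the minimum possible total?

6 min longer than the optimal tour.

Base: E=4, R=6, W=8, Z=18, G=29 ⇒ E
E: R=10, W=12, Z=16, G=27 ⇒ R
R: W=14, Z=23, G=33 ⇒ W
W: Z=10, G=21 ⇒ Z
Z: G=11 ⇒ G
NN route Base → E → R → W → Z → G → Base costs 78.
Optimal: Base → R → E → Z → G → W → Base costs 72 (by enumerating all 60 distinct tours).
Excess = 78 − 72 = 6.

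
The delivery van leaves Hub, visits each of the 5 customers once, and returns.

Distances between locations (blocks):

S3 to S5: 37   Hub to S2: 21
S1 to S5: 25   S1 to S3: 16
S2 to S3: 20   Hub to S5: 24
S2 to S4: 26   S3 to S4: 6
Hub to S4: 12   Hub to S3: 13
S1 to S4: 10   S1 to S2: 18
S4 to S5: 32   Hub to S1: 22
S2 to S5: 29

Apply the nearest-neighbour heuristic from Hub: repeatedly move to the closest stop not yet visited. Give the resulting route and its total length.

At Hub the remaining stops are S4 12, S3 13, S2 21, S1 22, S5 24; go to S4.
At S4 the remaining stops are S3 6, S1 10, S2 26, S5 32; go to S3.
At S3 the remaining stops are S1 16, S2 20, S5 37; go to S1.
At S1 the remaining stops are S2 18, S5 25; go to S2.
At S2 the remaining stops are S5 29; go to S5.
Return S5→Hub: 24.
Total = 12 + 6 + 16 + 18 + 29 + 24 = 105.

Nearest-neighbour total = 105 blocks; route Hub → S4 → S3 → S1 → S2 → S5 → Hub.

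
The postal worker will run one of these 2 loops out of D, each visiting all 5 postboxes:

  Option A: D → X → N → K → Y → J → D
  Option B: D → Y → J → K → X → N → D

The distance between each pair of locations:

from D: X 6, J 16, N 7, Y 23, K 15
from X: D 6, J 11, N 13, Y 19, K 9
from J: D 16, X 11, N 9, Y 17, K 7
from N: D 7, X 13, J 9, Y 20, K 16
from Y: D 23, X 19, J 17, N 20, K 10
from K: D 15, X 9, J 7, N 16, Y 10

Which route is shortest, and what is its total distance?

Option A: 6 + 13 + 16 + 10 + 17 + 16 = 78
Option B: 23 + 17 + 7 + 9 + 13 + 7 = 76

Shortest is Option B, total 76.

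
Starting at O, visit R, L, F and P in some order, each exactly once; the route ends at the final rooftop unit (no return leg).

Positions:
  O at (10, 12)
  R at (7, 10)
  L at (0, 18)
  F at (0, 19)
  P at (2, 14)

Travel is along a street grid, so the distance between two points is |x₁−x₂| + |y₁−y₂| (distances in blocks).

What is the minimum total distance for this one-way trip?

There are 4! = 24 possible orderings.
O → R → L → F → P: 5+15+1+7 = 28
O → R → L → P → F: 5+15+6+7 = 33
O → R → F → L → P: 5+16+1+6 = 28
O → R → F → P → L: 5+16+7+6 = 34
O → R → P → L → F: 5+9+6+1 = 21
O → R → P → F → L: 5+9+7+1 = 22
O → L → R → F → P: 16+15+16+7 = 54
O → L → R → P → F: 16+15+9+7 = 47
O → L → F → R → P: 16+1+16+9 = 42
O → L → F → P → R: 16+1+7+9 = 33
O → L → P → R → F: 16+6+9+16 = 47
O → L → P → F → R: 16+6+7+16 = 45
O → F → R → L → P: 17+16+15+6 = 54
O → F → R → P → L: 17+16+9+6 = 48
… (10 more)
The minimum is 21.
One shortest path: O → R → P → L → F.

21 blocks — the minimum one-way total.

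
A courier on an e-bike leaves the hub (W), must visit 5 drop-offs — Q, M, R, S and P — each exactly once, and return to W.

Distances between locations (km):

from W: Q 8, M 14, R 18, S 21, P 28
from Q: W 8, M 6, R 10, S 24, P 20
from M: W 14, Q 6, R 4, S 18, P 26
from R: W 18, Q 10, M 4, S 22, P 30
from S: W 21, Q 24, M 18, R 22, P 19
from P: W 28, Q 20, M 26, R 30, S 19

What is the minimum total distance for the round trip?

W→Q→M→R→S→P→W: 8+6+4+22+19+28 = 87
W→Q→M→R→P→S→W: 8+6+4+30+19+21 = 88
W→Q→M→S→R→P→W: 8+6+18+22+30+28 = 112
W→Q→M→S→P→R→W: 8+6+18+19+30+18 = 99
W→Q→M→P→R→S→W: 8+6+26+30+22+21 = 113
W→Q→M→P→S→R→W: 8+6+26+19+22+18 = 99
W→Q→R→M→S→P→W: 8+10+4+18+19+28 = 87
W→Q→R→M→P→S→W: 8+10+4+26+19+21 = 88
W→Q→R→S→M→P→W: 8+10+22+18+26+28 = 112
W→Q→R→S→P→M→W: 8+10+22+19+26+14 = 99
W→Q→R→P→M→S→W: 8+10+30+26+18+21 = 113
W→Q→R→P→S→M→W: 8+10+30+19+18+14 = 99
W→Q→S→M→R→P→W: 8+24+18+4+30+28 = 112
W→Q→S→M→P→R→W: 8+24+18+26+30+18 = 124
… (46 more)
The minimum is 87.
One optimal route: W → Q → M → R → S → P → W (or its reverse).

Shortest round trip = 87 km.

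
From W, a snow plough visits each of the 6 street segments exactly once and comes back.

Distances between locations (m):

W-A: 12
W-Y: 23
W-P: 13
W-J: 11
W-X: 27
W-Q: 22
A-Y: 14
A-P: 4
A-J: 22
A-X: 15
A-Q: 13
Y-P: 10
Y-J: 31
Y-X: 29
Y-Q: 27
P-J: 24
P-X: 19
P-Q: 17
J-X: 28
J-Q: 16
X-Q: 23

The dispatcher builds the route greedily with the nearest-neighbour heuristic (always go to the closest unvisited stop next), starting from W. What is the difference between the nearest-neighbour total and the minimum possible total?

8 m longer than the optimal tour.

W: J=11, A=12, P=13, Q=22, Y=23, X=27 ⇒ J
J: Q=16, A=22, P=24, X=28, Y=31 ⇒ Q
Q: A=13, P=17, X=23, Y=27 ⇒ A
A: P=4, Y=14, X=15 ⇒ P
P: Y=10, X=19 ⇒ Y
Y: X=29 ⇒ X
NN route W → J → Q → A → P → Y → X → W costs 110.
Optimal: W → Y → P → A → X → Q → J → W costs 102 (by enumerating all 360 distinct tours).
Excess = 110 − 102 = 8.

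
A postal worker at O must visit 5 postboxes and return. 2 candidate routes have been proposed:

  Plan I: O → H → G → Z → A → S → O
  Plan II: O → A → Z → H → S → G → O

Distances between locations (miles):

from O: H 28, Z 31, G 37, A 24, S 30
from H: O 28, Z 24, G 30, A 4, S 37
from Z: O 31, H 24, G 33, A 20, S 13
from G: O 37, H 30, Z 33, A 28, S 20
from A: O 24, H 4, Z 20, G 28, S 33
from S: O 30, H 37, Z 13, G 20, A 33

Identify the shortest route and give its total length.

Plan I: 28 + 30 + 33 + 20 + 33 + 30 = 174
Plan II: 24 + 20 + 24 + 37 + 20 + 37 = 162

Shortest is Plan II, total 162 miles.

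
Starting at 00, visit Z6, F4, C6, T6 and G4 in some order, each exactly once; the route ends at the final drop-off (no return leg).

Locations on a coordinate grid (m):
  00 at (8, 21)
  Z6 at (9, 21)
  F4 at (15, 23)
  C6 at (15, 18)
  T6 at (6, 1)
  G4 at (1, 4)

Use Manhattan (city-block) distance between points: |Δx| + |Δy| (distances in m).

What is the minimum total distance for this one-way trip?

Shortest open route: 48 m.

There are 5! = 120 possible orderings.
00→Z6→F4→C6→T6→G4: 1+8+5+26+8 = 48
00→Z6→F4→C6→G4→T6: 1+8+5+28+8 = 50
00→Z6→F4→T6→C6→G4: 1+8+31+26+28 = 94
00→Z6→F4→T6→G4→C6: 1+8+31+8+28 = 76
00→Z6→F4→G4→C6→T6: 1+8+33+28+26 = 96
00→Z6→F4→G4→T6→C6: 1+8+33+8+26 = 76
00→Z6→C6→F4→T6→G4: 1+9+5+31+8 = 54
00→Z6→C6→F4→G4→T6: 1+9+5+33+8 = 56
00→Z6→C6→T6→F4→G4: 1+9+26+31+33 = 100
00→Z6→C6→T6→G4→F4: 1+9+26+8+33 = 77
00→Z6→C6→G4→F4→T6: 1+9+28+33+31 = 102
00→Z6→C6→G4→T6→F4: 1+9+28+8+31 = 77
00→Z6→T6→F4→C6→G4: 1+23+31+5+28 = 88
00→Z6→T6→F4→G4→C6: 1+23+31+33+28 = 116
… (106 more)
The minimum is 48.
One shortest path: 00 → Z6 → F4 → C6 → T6 → G4.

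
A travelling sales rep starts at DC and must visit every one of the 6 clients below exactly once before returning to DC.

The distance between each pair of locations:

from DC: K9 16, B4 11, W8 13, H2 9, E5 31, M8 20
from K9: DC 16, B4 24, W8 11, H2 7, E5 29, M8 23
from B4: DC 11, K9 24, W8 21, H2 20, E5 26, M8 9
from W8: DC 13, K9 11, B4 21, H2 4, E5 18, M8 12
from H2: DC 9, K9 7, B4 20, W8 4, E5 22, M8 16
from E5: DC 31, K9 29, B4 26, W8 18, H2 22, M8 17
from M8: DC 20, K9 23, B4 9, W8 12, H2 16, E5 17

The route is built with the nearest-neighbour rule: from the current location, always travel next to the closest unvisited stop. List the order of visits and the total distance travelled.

From DC: distances to unvisited — H2=9, B4=11, W8=13, K9=16, M8=20, E5=31. Nearest is H2 (9).
From H2: distances to unvisited — W8=4, K9=7, M8=16, B4=20, E5=22. Nearest is W8 (4).
From W8: distances to unvisited — K9=11, M8=12, E5=18, B4=21. Nearest is K9 (11).
From K9: distances to unvisited — M8=23, B4=24, E5=29. Nearest is M8 (23).
From M8: distances to unvisited — B4=9, E5=17. Nearest is B4 (9).
From B4: distances to unvisited — E5=26. Nearest is E5 (26).
Return E5→DC: 31.
Total = 9 + 4 + 11 + 23 + 9 + 26 + 31 = 113.

113 along DC → H2 → W8 → K9 → M8 → B4 → E5 → DC.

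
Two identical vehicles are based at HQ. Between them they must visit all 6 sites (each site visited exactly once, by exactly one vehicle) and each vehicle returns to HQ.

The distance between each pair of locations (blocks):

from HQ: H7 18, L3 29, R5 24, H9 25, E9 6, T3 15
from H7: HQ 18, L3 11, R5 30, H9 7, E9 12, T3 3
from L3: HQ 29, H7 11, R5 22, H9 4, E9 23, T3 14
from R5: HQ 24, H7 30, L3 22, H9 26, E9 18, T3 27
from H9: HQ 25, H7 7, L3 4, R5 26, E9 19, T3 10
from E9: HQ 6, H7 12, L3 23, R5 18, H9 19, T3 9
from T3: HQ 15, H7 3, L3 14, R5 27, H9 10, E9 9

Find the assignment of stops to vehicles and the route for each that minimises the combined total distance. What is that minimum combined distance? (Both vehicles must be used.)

Try each way of splitting the stops between the two vehicles (each non-empty) and, for each split, find the best tour for each vehicle:
  {H7} + {L3, R5, H9, E9, T3}: 36 + 75 = 111
  {L3} + {H7, R5, H9, E9, T3}: 58 + 75 = 133
  {H7, L3} + {R5, H9, E9, T3}: 58 + 75 = 133
  {R5} + {H7, L3, H9, E9, T3}: 48 + 58 = 106
  {H7, R5} + {L3, H9, E9, T3}: 72 + 58 = 130
  {L3, R5} + {H7, H9, E9, T3}: 75 + 50 = 125
  … (31 splits in total)
  {E9} + {H7, L3, R5, H9, T3}: 12 + 75 = 87  ← best
Best: vehicle 1 HQ → E9 → HQ = 12; vehicle 2 HQ → R5 → L3 → H9 → H7 → T3 → HQ = 75; combined 87.

Minimum combined distance: 87 blocks.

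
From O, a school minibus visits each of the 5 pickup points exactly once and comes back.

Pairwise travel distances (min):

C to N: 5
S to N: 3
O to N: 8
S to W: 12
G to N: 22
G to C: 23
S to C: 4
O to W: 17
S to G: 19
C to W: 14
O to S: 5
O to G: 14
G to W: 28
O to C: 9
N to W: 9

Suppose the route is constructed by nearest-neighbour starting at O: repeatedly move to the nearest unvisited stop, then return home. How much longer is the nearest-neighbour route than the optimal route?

O: S=5, N=8, C=9, G=14, W=17 ⇒ S
S: N=3, C=4, W=12, G=19 ⇒ N
N: C=5, W=9, G=22 ⇒ C
C: W=14, G=23 ⇒ W
W: G=28 ⇒ G
NN route O → S → N → C → W → G → O costs 69.
Optimal: O → S → C → N → W → G → O costs 65 (by enumerating all 60 distinct tours).
Excess = 69 − 65 = 4.

Excess over optimum: 4 min.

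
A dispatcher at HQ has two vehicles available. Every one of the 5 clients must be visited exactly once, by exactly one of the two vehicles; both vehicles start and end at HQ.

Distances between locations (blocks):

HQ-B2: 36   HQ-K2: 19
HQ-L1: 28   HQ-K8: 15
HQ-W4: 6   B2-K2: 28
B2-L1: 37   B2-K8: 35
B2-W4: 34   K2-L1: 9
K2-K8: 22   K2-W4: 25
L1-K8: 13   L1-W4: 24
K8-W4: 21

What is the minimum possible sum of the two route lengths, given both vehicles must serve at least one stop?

Minimum combined distance: 113 blocks.

There are 2^4 − 1 = 15 ways to divide the 5 stops into two non-empty groups. For each, the best each vehicle can do is its own shortest tour through its group:
  {B2} + {K2, L1, K8, W4}: 72 + 68 = 140
  {K2} + {B2, L1, K8, W4}: 38 + 105 = 143
  {B2, K2} + {L1, K8, W4}: 83 + 58 = 141
  {L1} + {B2, K2, K8, W4}: 56 + 105 = 161
  {B2, L1} + {K2, K8, W4}: 101 + 68 = 169
  {K2, L1} + {B2, K8, W4}: 56 + 90 = 146
  … (15 splits in total)
  {B2, K2, L1, K8} + {W4}: 101 + 12 = 113  ← best
Best: vehicle 1 HQ → B2 → K2 → L1 → K8 → HQ = 101; vehicle 2 HQ → W4 → HQ = 12; combined 113.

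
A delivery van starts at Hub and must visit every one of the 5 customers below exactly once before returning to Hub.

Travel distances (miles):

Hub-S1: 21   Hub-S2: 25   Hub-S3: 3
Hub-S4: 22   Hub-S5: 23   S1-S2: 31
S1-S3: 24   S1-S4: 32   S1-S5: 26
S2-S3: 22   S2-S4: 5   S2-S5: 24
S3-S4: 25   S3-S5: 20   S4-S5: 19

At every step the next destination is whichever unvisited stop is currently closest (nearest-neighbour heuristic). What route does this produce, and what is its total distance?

From Hub: distances to unvisited — S3=3, S1=21, S4=22, S5=23, S2=25. Nearest is S3 (3).
From S3: distances to unvisited — S5=20, S2=22, S1=24, S4=25. Nearest is S5 (20).
From S5: distances to unvisited — S4=19, S2=24, S1=26. Nearest is S4 (19).
From S4: distances to unvisited — S2=5, S1=32. Nearest is S2 (5).
From S2: distances to unvisited — S1=31. Nearest is S1 (31).
Return S1→Hub: 21.
Total = 3 + 20 + 19 + 5 + 31 + 21 = 99.

Total distance 99 miles via the nearest-neighbour route Hub → S3 → S5 → S4 → S2 → S1 → Hub.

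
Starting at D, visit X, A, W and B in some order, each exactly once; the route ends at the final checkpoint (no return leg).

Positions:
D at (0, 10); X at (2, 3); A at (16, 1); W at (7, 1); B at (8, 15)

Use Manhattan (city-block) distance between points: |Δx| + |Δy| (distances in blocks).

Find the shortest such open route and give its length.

There are 4! = 24 possible orderings.
D→X→A→W→B: 9+16+9+15 = 49
D→X→A→B→W: 9+16+22+15 = 62
D→X→W→A→B: 9+7+9+22 = 47
D→X→W→B→A: 9+7+15+22 = 53
D→X→B→A→W: 9+18+22+9 = 58
D→X→B→W→A: 9+18+15+9 = 51
D→A→X→W→B: 25+16+7+15 = 63
D→A→X→B→W: 25+16+18+15 = 74
D→A→W→X→B: 25+9+7+18 = 59
D→A→W→B→X: 25+9+15+18 = 67
D→A→B→X→W: 25+22+18+7 = 72
D→A→B→W→X: 25+22+15+7 = 69
D→W→X→A→B: 16+7+16+22 = 61
D→W→X→B→A: 16+7+18+22 = 63
… (10 more)
The minimum is 47.
One shortest path: D → X → W → A → B.

Shortest open route: 47 blocks.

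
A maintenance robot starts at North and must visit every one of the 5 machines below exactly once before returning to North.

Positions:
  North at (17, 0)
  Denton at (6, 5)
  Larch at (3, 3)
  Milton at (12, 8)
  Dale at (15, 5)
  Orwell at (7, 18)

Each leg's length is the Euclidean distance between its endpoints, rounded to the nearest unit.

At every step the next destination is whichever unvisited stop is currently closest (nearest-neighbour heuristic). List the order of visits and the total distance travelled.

Total distance 57 via the nearest-neighbour route North → Dale → Milton → Denton → Larch → Orwell → North.

From North: distances to unvisited — Dale=5, Milton=9, Denton=12, Larch=14, Orwell=21. Nearest is Dale (5).
From Dale: distances to unvisited — Milton=4, Denton=9, Larch=12, Orwell=15. Nearest is Milton (4).
From Milton: distances to unvisited — Denton=7, Larch=10, Orwell=11. Nearest is Denton (7).
From Denton: distances to unvisited — Larch=4, Orwell=13. Nearest is Larch (4).
From Larch: distances to unvisited — Orwell=16. Nearest is Orwell (16).
Return Orwell→North: 21.
Total = 5 + 4 + 7 + 4 + 16 + 21 = 57.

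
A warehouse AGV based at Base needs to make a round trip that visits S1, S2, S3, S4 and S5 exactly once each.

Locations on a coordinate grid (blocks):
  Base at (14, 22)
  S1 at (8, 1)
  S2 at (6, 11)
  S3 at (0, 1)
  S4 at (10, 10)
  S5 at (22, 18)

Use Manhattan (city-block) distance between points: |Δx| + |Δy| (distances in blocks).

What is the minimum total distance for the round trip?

Base → S1 → S2 → S3 → S4 → S5 → Base: 27+12+16+19+20+12 = 106
Base → S1 → S2 → S3 → S5 → S4 → Base: 27+12+16+39+20+16 = 130
Base → S1 → S2 → S4 → S3 → S5 → Base: 27+12+5+19+39+12 = 114
Base → S1 → S2 → S4 → S5 → S3 → Base: 27+12+5+20+39+35 = 138
Base → S1 → S2 → S5 → S3 → S4 → Base: 27+12+23+39+19+16 = 136
Base → S1 → S2 → S5 → S4 → S3 → Base: 27+12+23+20+19+35 = 136
Base → S1 → S3 → S2 → S4 → S5 → Base: 27+8+16+5+20+12 = 88
Base → S1 → S3 → S2 → S5 → S4 → Base: 27+8+16+23+20+16 = 110
Base → S1 → S3 → S4 → S2 → S5 → Base: 27+8+19+5+23+12 = 94
Base → S1 → S3 → S4 → S5 → S2 → Base: 27+8+19+20+23+19 = 116
Base → S1 → S3 → S5 → S2 → S4 → Base: 27+8+39+23+5+16 = 118
Base → S1 → S3 → S5 → S4 → S2 → Base: 27+8+39+20+5+19 = 118
Base → S1 → S4 → S2 → S3 → S5 → Base: 27+11+5+16+39+12 = 110
Base → S1 → S4 → S2 → S5 → S3 → Base: 27+11+5+23+39+35 = 140
… (46 more)
Base → S2 → S3 → S1 → S4 → S5 → Base: 19+16+8+11+20+12 = 86  ← best
The minimum is 86.
One optimal route: Base → S2 → S3 → S1 → S4 → S5 → Base (or its reverse).

Shortest round trip = 86 blocks.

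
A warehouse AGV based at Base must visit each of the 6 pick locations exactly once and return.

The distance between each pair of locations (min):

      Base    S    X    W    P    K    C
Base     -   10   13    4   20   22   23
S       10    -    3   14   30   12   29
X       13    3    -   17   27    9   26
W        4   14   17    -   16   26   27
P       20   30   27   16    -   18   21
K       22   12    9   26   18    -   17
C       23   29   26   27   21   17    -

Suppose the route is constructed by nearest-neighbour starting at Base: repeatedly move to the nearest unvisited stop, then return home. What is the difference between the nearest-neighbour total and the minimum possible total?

Excess over optimum: 8 min.

From Base: W=4, S=10, X=13, P=20, K=22, C=23 → choose W (4).
From W: S=14, P=16, X=17, K=26, C=27 → choose S (14).
From S: X=3, K=12, C=29, P=30 → choose X (3).
From X: K=9, C=26, P=27 → choose K (9).
From K: C=17, P=18 → choose C (17).
From C: P=21 → choose P (21).
NN route Base → W → S → X → K → C → P → Base costs 88.
Optimal: Base → S → X → K → C → P → W → Base costs 80 (by enumerating all 360 distinct tours).
Excess = 88 − 80 = 8.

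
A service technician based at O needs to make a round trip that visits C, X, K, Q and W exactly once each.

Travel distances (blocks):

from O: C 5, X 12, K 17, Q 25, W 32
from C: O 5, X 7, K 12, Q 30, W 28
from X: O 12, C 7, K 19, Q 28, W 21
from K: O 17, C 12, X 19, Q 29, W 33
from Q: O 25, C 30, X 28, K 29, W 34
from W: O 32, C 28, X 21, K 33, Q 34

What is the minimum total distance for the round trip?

Shortest round trip = 113 blocks.

There are 60 distinct closed tours to check (reversals are equivalent).
O - C - X - K - Q - W - O: 5+7+19+29+34+32 = 126
O - C - X - K - W - Q - O: 5+7+19+33+34+25 = 123
O - C - X - Q - K - W - O: 5+7+28+29+33+32 = 134
O - C - X - Q - W - K - O: 5+7+28+34+33+17 = 124
O - C - X - W - K - Q - O: 5+7+21+33+29+25 = 120
O - C - X - W - Q - K - O: 5+7+21+34+29+17 = 113
O - C - K - X - Q - W - O: 5+12+19+28+34+32 = 130
O - C - K - X - W - Q - O: 5+12+19+21+34+25 = 116
O - C - K - Q - X - W - O: 5+12+29+28+21+32 = 127
O - C - K - Q - W - X - O: 5+12+29+34+21+12 = 113
O - C - K - W - X - Q - O: 5+12+33+21+28+25 = 124
O - C - K - W - Q - X - O: 5+12+33+34+28+12 = 124
O - C - Q - X - K - W - O: 5+30+28+19+33+32 = 147
O - C - Q - X - W - K - O: 5+30+28+21+33+17 = 134
… (46 more)
The minimum is 113.
One optimal route: O → C → X → W → Q → K → O (or its reverse).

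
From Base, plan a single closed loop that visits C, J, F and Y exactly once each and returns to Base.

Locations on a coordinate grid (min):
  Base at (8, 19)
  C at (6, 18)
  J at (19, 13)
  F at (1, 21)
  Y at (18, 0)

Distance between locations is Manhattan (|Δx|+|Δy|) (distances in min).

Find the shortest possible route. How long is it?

Minimum total distance: 78 min.

There are 12 distinct closed tours to check (reversals are equivalent).
Base - C - J - F - Y - Base: 3+18+26+38+29 = 114
Base - C - J - Y - F - Base: 3+18+14+38+9 = 82
Base - C - F - J - Y - Base: 3+8+26+14+29 = 80
Base - C - F - Y - J - Base: 3+8+38+14+17 = 80
Base - C - Y - J - F - Base: 3+30+14+26+9 = 82
Base - C - Y - F - J - Base: 3+30+38+26+17 = 114
Base - J - C - F - Y - Base: 17+18+8+38+29 = 110
Base - J - C - Y - F - Base: 17+18+30+38+9 = 112
Base - J - F - C - Y - Base: 17+26+8+30+29 = 110
Base - J - Y - C - F - Base: 17+14+30+8+9 = 78
Base - F - C - J - Y - Base: 9+8+18+14+29 = 78
Base - F - J - C - Y - Base: 9+26+18+30+29 = 112
The minimum is 78.
One optimal route: Base → J → Y → C → F → Base (or its reverse).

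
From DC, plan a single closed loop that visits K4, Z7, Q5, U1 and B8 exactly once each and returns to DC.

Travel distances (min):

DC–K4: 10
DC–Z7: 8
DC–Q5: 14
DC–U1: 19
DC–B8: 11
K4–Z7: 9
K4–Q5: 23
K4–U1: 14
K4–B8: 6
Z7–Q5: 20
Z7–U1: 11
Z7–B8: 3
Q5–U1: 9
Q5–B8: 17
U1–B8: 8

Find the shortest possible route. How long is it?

Minimum total distance: 53 min.

With 5 stops there are 5!/2 = 60 distinct round trips (a route and its reverse cost the same).
DC→K4→Z7→Q5→U1→B8→DC: 10+9+20+9+8+11 = 67
DC→K4→Z7→Q5→B8→U1→DC: 10+9+20+17+8+19 = 83
DC→K4→Z7→U1→Q5→B8→DC: 10+9+11+9+17+11 = 67
DC→K4→Z7→U1→B8→Q5→DC: 10+9+11+8+17+14 = 69
DC→K4→Z7→B8→Q5→U1→DC: 10+9+3+17+9+19 = 67
DC→K4→Z7→B8→U1→Q5→DC: 10+9+3+8+9+14 = 53
DC→K4→Q5→Z7→U1→B8→DC: 10+23+20+11+8+11 = 83
DC→K4→Q5→Z7→B8→U1→DC: 10+23+20+3+8+19 = 83
DC→K4→Q5→U1→Z7→B8→DC: 10+23+9+11+3+11 = 67
DC→K4→Q5→U1→B8→Z7→DC: 10+23+9+8+3+8 = 61
DC→K4→Q5→B8→Z7→U1→DC: 10+23+17+3+11+19 = 83
DC→K4→Q5→B8→U1→Z7→DC: 10+23+17+8+11+8 = 77
DC→K4→U1→Z7→Q5→B8→DC: 10+14+11+20+17+11 = 83
DC→K4→U1→Z7→B8→Q5→DC: 10+14+11+3+17+14 = 69
… (46 more)
The minimum is 53.
One optimal route: DC → K4 → Z7 → B8 → U1 → Q5 → DC (or its reverse).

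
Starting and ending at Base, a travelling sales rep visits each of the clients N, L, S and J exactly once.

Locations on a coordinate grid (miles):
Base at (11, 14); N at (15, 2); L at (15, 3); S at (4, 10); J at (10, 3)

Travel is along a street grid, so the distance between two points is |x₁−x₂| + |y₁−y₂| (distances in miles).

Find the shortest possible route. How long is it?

Minimum total distance: 46 miles.

With 4 stops there are 4!/2 = 12 distinct round trips (a route and its reverse cost the same).
Base - N - L - S - J - Base: 16+1+18+13+12 = 60
Base - N - L - J - S - Base: 16+1+5+13+11 = 46
Base - N - S - L - J - Base: 16+19+18+5+12 = 70
Base - N - S - J - L - Base: 16+19+13+5+15 = 68
Base - N - J - L - S - Base: 16+6+5+18+11 = 56
Base - N - J - S - L - Base: 16+6+13+18+15 = 68
Base - L - N - S - J - Base: 15+1+19+13+12 = 60
Base - L - N - J - S - Base: 15+1+6+13+11 = 46
Base - L - S - N - J - Base: 15+18+19+6+12 = 70
Base - L - J - N - S - Base: 15+5+6+19+11 = 56
Base - S - N - L - J - Base: 11+19+1+5+12 = 48
Base - S - L - N - J - Base: 11+18+1+6+12 = 48
The minimum is 46.
One optimal route: Base → N → L → J → S → Base (or its reverse).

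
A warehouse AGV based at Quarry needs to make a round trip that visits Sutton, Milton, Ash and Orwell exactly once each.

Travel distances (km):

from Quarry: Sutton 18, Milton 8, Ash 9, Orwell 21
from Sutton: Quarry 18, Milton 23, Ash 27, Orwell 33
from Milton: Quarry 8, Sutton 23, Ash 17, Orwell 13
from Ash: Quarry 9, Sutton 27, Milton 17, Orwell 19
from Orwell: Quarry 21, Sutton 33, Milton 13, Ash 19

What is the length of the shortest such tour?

With 4 stops there are 4!/2 = 12 distinct round trips (a route and its reverse cost the same).
Quarry → Sutton → Milton → Ash → Orwell → Quarry: 18+23+17+19+21 = 98
Quarry → Sutton → Milton → Orwell → Ash → Quarry: 18+23+13+19+9 = 82
Quarry → Sutton → Ash → Milton → Orwell → Quarry: 18+27+17+13+21 = 96
Quarry → Sutton → Ash → Orwell → Milton → Quarry: 18+27+19+13+8 = 85
Quarry → Sutton → Orwell → Milton → Ash → Quarry: 18+33+13+17+9 = 90
Quarry → Sutton → Orwell → Ash → Milton → Quarry: 18+33+19+17+8 = 95
Quarry → Milton → Sutton → Ash → Orwell → Quarry: 8+23+27+19+21 = 98
Quarry → Milton → Sutton → Orwell → Ash → Quarry: 8+23+33+19+9 = 92
Quarry → Milton → Ash → Sutton → Orwell → Quarry: 8+17+27+33+21 = 106
Quarry → Milton → Orwell → Sutton → Ash → Quarry: 8+13+33+27+9 = 90
Quarry → Ash → Sutton → Milton → Orwell → Quarry: 9+27+23+13+21 = 93
Quarry → Ash → Milton → Sutton → Orwell → Quarry: 9+17+23+33+21 = 103
The minimum is 82.
One optimal route: Quarry → Sutton → Milton → Orwell → Ash → Quarry (or its reverse).

Shortest round trip = 82 km.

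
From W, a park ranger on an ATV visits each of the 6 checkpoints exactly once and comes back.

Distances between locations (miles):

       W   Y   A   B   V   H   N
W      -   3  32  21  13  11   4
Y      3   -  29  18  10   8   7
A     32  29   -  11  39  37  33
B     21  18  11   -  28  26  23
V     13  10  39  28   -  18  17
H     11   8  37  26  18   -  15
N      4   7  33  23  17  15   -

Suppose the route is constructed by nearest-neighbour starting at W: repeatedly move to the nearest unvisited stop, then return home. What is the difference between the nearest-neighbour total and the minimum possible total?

Excess over optimum: 9 miles.

From W: Y=3, N=4, H=11, V=13, B=21, A=32 → choose Y (3).
From Y: N=7, H=8, V=10, B=18, A=29 → choose N (7).
From N: H=15, V=17, B=23, A=33 → choose H (15).
From H: V=18, B=26, A=37 → choose V (18).
From V: B=28, A=39 → choose B (28).
From B: A=11 → choose A (11).
NN route W → Y → N → H → V → B → A → W costs 114.
Optimal: W → Y → V → H → B → A → N → W costs 105 (by enumerating all 360 distinct tours).
Excess = 114 − 105 = 9.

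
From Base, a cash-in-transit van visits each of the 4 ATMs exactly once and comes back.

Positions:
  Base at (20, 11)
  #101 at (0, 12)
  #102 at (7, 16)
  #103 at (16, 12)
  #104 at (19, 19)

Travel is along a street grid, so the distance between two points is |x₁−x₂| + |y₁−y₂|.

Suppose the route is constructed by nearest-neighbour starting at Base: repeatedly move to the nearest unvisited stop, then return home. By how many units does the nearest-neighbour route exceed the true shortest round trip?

From Base: #103=5, #104=9, #102=18, #101=21 → choose #103 (5).
From #103: #104=10, #102=13, #101=16 → choose #104 (10).
From #104: #102=15, #101=26 → choose #102 (15).
From #102: #101=11 → choose #101 (11).
NN route Base → #103 → #104 → #102 → #101 → Base costs 62.
Optimal: Base → #103 → #101 → #102 → #104 → Base costs 56 (by enumerating all 12 distinct tours).
Excess = 62 − 56 = 6.

6 longer than the optimal tour.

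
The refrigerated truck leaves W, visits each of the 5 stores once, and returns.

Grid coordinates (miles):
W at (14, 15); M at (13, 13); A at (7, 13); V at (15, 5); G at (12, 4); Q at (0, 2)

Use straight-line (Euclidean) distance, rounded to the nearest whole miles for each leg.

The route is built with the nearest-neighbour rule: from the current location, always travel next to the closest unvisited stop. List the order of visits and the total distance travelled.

Nearest-neighbour total = 55 miles; route W → M → A → G → V → Q → W.

From W: distances to unvisited — M=2, A=7, V=10, G=11, Q=19. Nearest is M (2).
From M: distances to unvisited — A=6, V=8, G=9, Q=17. Nearest is A (6).
From A: distances to unvisited — G=10, V=11, Q=13. Nearest is G (10).
From G: distances to unvisited — V=3, Q=12. Nearest is V (3).
From V: distances to unvisited — Q=15. Nearest is Q (15).
Return Q→W: 19.
Total = 2 + 6 + 10 + 3 + 15 + 19 = 55.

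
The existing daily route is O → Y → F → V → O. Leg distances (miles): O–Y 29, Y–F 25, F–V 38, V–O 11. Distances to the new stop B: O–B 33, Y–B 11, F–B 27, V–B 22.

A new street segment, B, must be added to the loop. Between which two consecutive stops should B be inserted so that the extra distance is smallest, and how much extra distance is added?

Insertion cost between consecutive stops i–j is d(i,B) + d(B,j) − d(i,j):
  between O and Y: 33 + 11 − 29 = 15
  between Y and F: 11 + 27 − 25 = 13
  between F and V: 27 + 22 − 38 = 11
  between V and O: 22 + 33 − 11 = 44
Cheapest insertion is between F and V, adding 11.
New total = 103 + 11 = 114.

Adding 11 miles by placing B on the F–V leg.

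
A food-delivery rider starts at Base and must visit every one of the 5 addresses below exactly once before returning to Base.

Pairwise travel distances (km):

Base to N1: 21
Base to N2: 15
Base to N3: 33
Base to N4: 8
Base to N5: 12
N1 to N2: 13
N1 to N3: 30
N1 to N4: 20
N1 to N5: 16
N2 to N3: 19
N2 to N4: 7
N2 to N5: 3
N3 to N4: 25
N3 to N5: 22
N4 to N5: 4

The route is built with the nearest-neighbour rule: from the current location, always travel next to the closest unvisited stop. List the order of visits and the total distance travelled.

91 km along Base → N4 → N5 → N2 → N1 → N3 → Base.

Base → [N4:8 / N5:12 / N2:15 / N1:21 / N3:33] → N4 (8)
N4 → [N5:4 / N2:7 / N1:20 / N3:25] → N5 (4)
N5 → [N2:3 / N1:16 / N3:22] → N2 (3)
N2 → [N1:13 / N3:19] → N1 (13)
N1 → [N3:30] → N3 (30)
Return N3→Base: 33.
Total = 8 + 4 + 3 + 13 + 30 + 33 = 91.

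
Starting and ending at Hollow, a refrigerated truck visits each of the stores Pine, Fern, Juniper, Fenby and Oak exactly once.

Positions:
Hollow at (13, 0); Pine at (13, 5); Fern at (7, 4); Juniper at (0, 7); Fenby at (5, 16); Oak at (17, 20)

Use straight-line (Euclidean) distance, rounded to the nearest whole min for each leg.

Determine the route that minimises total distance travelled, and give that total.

There are 60 distinct closed tours to check (reversals are equivalent).
Hollow - Pine - Fern - Juniper - Fenby - Oak - Hollow: 5+6+8+10+13+20 = 62
Hollow - Pine - Fern - Juniper - Oak - Fenby - Hollow: 5+6+8+21+13+18 = 71
Hollow - Pine - Fern - Fenby - Juniper - Oak - Hollow: 5+6+12+10+21+20 = 74
Hollow - Pine - Fern - Fenby - Oak - Juniper - Hollow: 5+6+12+13+21+15 = 72
Hollow - Pine - Fern - Oak - Juniper - Fenby - Hollow: 5+6+19+21+10+18 = 79
Hollow - Pine - Fern - Oak - Fenby - Juniper - Hollow: 5+6+19+13+10+15 = 68
Hollow - Pine - Juniper - Fern - Fenby - Oak - Hollow: 5+13+8+12+13+20 = 71
Hollow - Pine - Juniper - Fern - Oak - Fenby - Hollow: 5+13+8+19+13+18 = 76
Hollow - Pine - Juniper - Fenby - Fern - Oak - Hollow: 5+13+10+12+19+20 = 79
Hollow - Pine - Juniper - Fenby - Oak - Fern - Hollow: 5+13+10+13+19+7 = 67
Hollow - Pine - Juniper - Oak - Fern - Fenby - Hollow: 5+13+21+19+12+18 = 88
Hollow - Pine - Juniper - Oak - Fenby - Fern - Hollow: 5+13+21+13+12+7 = 71
Hollow - Pine - Fenby - Fern - Juniper - Oak - Hollow: 5+14+12+8+21+20 = 80
Hollow - Pine - Fenby - Fern - Oak - Juniper - Hollow: 5+14+12+19+21+15 = 86
… (46 more)
Hollow - Pine - Oak - Fenby - Juniper - Fern - Hollow: 5+16+13+10+8+7 = 59  ← best
The minimum is 59.
One optimal route: Hollow → Pine → Oak → Fenby → Juniper → Fern → Hollow (or its reverse).

Shortest round trip = 59 min.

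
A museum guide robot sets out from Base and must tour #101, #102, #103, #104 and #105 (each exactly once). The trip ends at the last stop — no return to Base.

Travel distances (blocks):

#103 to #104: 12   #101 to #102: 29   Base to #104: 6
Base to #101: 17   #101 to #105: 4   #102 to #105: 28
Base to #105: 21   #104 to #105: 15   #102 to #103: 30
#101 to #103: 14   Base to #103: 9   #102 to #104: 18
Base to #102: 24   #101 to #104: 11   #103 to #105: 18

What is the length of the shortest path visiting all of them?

Minimum one-way distance = 60 blocks.

There are 5! = 120 possible orderings.
Base→#101→#102→#103→#104→#105: 17+29+30+12+15 = 103
Base→#101→#102→#103→#105→#104: 17+29+30+18+15 = 109
Base→#101→#102→#104→#103→#105: 17+29+18+12+18 = 94
Base→#101→#102→#104→#105→#103: 17+29+18+15+18 = 97
Base→#101→#102→#105→#103→#104: 17+29+28+18+12 = 104
Base→#101→#102→#105→#104→#103: 17+29+28+15+12 = 101
Base→#101→#103→#102→#104→#105: 17+14+30+18+15 = 94
Base→#101→#103→#102→#105→#104: 17+14+30+28+15 = 104
Base→#101→#103→#104→#102→#105: 17+14+12+18+28 = 89
Base→#101→#103→#104→#105→#102: 17+14+12+15+28 = 86
Base→#101→#103→#105→#102→#104: 17+14+18+28+18 = 95
Base→#101→#103→#105→#104→#102: 17+14+18+15+18 = 82
Base→#101→#104→#102→#103→#105: 17+11+18+30+18 = 94
Base→#101→#104→#102→#105→#103: 17+11+18+28+18 = 92
… (106 more)
Base→#103→#101→#105→#104→#102: 9+14+4+15+18 = 60  ← best
The minimum is 60.
One shortest path: Base → #103 → #101 → #105 → #104 → #102.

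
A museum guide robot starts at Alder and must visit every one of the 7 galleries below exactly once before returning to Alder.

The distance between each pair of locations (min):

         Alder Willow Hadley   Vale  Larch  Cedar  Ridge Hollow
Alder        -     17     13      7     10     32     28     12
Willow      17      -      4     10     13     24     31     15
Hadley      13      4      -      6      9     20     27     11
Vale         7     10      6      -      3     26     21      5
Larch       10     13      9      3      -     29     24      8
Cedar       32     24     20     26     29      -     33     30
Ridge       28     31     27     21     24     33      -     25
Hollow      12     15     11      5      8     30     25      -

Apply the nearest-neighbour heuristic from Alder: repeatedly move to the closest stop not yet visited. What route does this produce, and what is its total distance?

Alder → [Vale:7 / Larch:10 / Hollow:12 / Hadley:13 / Willow:17 / Ridge:28 / Cedar:32] → Vale (7)
Vale → [Larch:3 / Hollow:5 / Hadley:6 / Willow:10 / Ridge:21 / Cedar:26] → Larch (3)
Larch → [Hollow:8 / Hadley:9 / Willow:13 / Ridge:24 / Cedar:29] → Hollow (8)
Hollow → [Hadley:11 / Willow:15 / Ridge:25 / Cedar:30] → Hadley (11)
Hadley → [Willow:4 / Cedar:20 / Ridge:27] → Willow (4)
Willow → [Cedar:24 / Ridge:31] → Cedar (24)
Cedar → [Ridge:33] → Ridge (33)
Return Ridge→Alder: 28.
Total = 7 + 3 + 8 + 11 + 4 + 24 + 33 + 28 = 118.

Total distance 118 min via the nearest-neighbour route Alder → Vale → Larch → Hollow → Hadley → Willow → Cedar → Ridge → Alder.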